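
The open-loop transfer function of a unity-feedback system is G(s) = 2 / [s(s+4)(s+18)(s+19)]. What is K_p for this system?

infinity

K_p = lim_{s→0} G(s); with 1 pole at the origin the limit diverges, so K_p = ∞.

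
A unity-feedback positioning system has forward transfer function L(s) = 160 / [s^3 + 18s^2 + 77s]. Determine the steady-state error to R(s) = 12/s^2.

5.775

Factoring s from the denominator leaves a polynomial with constant term 77, so the system is type 1.
K_v = lim_{s→0} s·L(s) = 160 / 77 = 160/77.
e_ss = 12/K_v = 12/(160/77) = 5.775.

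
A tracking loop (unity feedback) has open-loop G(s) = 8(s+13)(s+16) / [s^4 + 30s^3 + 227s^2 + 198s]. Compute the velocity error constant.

The denominator has no term below 198s — 1 pole at s=0, type 1.
K_v = lim_{s→0} s·G(s) = 8·13·16 / 198 = 832/99.

832/99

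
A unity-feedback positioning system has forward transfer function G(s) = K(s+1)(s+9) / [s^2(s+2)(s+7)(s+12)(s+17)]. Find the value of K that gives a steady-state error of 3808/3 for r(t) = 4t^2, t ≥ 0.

2

G(s) has two factors of s in the denominator, so the system is type 2.
K_a = lim_{s→0} s^2·G(s) = K·1·9 / (2·7·12·17) = (3/952)·K.
e_ss = 8/K_a = 3808/3 ⇒ K_a = 3/476 ⇒ K = (3/476)/(3/952) = 2.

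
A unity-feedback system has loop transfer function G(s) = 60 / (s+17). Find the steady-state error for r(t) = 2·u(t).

G(s) has no factors of s in the denominator, so the system is type 0.
K_p = lim_{s→0} G(s) = 60 / (17) = 60/17.
e_ss = 2/(1 + K_p) = 2/(77/17) = 34/77.

34/77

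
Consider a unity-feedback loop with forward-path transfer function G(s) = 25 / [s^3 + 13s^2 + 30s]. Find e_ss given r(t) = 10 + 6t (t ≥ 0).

The denominator has no term below 30s — 1 pole at s=0, type 1. Treating each term separately:
  • 10: tracked with zero error.
  • 6t: e_ss = 6/K_v with K_v=5/6 → 7.2.
Total e_ss = 7.2.

7.2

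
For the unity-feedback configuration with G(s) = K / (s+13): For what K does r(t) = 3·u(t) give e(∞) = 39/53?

40

The open loop has no poles at the origin → type 0 system.
K_p = lim_{s→0} G(s) = K / (13) = (1/13)·K.
e_ss = 3/(1 + K_p) = 39/53 ⇒ 1 + (1/13)·K = 53/13 ⇒ K = 40.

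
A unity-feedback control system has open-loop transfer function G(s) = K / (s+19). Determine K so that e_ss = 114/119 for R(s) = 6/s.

G(s) has no factors of s in the denominator, so the system is type 0.
K_p = lim_{s→0} G(s) = K / (19) = (1/19)·K.
e_ss = 6/(1 + K_p) = 114/119 ⇒ 1 + (1/19)·K = 119/19 ⇒ K = 100.

100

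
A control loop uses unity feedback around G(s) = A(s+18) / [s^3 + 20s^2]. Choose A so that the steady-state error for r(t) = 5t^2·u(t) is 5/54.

120

Factoring s^2 from the denominator leaves a polynomial with constant term 20, so the system is type 2.
K_a = lim_{s→0} s^2·G(s) = A·18 / 20 = 0.9·A.
e_ss = 10/K_a = 5/54 ⇒ K_a = 108 ⇒ A = 108/0.9 = 120.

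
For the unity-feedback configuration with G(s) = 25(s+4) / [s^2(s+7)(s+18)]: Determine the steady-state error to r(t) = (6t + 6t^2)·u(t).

Two free integrators in G(s): this is a type 2 system. Taking each input component in turn:
  • 6t: tracked with zero error.
  • 6t^2: e_ss = 12/K_a with K_a=50/63 → 15.12.
Total e_ss = 15.12.

15.12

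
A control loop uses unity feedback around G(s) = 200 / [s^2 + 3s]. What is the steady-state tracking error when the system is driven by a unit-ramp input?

0.015

Factoring s from the denominator leaves a polynomial with constant term 3, so the system is type 1.
K_v = lim_{s→0} s·G(s) = 200 / 3 = 200/3.
e_ss = 1/K_v = 1/(200/3) = 0.015.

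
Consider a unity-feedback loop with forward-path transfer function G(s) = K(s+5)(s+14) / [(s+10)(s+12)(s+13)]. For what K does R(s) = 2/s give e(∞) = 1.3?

12

The open loop has no poles at the origin → type 0 system.
K_p = lim_{s→0} G(s) = K·5·14 / (10·12·13) = (7/156)·K.
e_ss = 2/(1 + K_p) = 1.3 ⇒ 1 + (7/156)·K = 20/13 ⇒ K = 12.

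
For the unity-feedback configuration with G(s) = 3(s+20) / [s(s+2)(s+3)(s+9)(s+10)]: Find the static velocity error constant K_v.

1/9

G(s) has one factor of s in the denominator, so the system is type 1.
K_v = lim_{s→0} s·G(s) = 3·20 / (2·3·9·10) = 1/9.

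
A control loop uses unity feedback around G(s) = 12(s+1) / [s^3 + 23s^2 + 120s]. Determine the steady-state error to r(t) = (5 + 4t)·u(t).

Lowest-order denominator term is 120s, so the open loop has 1 pole at the origin → type 1 system. Taking each input component in turn:
  • 5: tracked with zero error.
  • 4t: e_ss = 4/K_v with K_v=0.1 → 40.
Total e_ss = 40.

40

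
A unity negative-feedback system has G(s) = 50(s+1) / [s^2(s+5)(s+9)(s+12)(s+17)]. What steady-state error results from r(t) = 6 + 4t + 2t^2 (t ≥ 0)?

Two free integrators in G(s): this is a type 2 system. Treating each term separately:
  • 6: tracked with zero error.
  • 4t: tracked with zero error.
  • 2t^2: e_ss = 4/K_a with K_a=5/918 → 734.4.
Total e_ss = 734.4.

734.4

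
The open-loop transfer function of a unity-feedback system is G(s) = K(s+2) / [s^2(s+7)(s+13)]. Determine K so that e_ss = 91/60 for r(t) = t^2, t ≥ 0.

60

G(s) has two factors of s in the denominator, so the system is type 2.
K_a = lim_{s→0} s^2·G(s) = K·2 / (7·13) = (2/91)·K.
e_ss = 2/K_a = 91/60 ⇒ K_a = 120/91 ⇒ K = (120/91)/(2/91) = 60.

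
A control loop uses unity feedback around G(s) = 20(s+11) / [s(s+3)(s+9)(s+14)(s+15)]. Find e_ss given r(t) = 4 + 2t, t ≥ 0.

567/11

G(s) has one factor of s in the denominator, so the system is type 1. Treating each term separately:
  • 4: tracked with zero error.
  • 2t: e_ss = 2/K_v with K_v=22/567 → 567/11.
Total e_ss = 567/11.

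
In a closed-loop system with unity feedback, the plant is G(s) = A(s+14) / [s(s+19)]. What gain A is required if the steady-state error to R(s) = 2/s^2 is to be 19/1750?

The open loop has one pole at the origin → type 1 system.
K_v = lim_{s→0} s·G(s) = A·14 / (19) = (14/19)·A.
e_ss = 2/K_v = 19/1750 ⇒ K_v = 3500/19 ⇒ A = (3500/19)/(14/19) = 250.

250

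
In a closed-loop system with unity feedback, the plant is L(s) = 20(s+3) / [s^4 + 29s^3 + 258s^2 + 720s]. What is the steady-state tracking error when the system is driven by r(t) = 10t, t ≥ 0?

Lowest-order denominator term is 720s, so the open loop has 1 pole at the origin → type 1 system.
K_v = lim_{s→0} s·L(s) = 20·3 / 720 = 1/12.
e_ss = 10/K_v = 10/(1/12) = 120.

120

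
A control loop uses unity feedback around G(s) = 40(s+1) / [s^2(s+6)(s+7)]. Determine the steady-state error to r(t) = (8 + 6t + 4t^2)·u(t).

8.4

G(s) has two factors of s in the denominator, so the system is type 2. Taking each input component in turn:
  • 8: tracked with zero error.
  • 6t: tracked with zero error.
  • 4t^2: e_ss = 8/K_a with K_a=20/21 → 8.4.
Total e_ss = 8.4.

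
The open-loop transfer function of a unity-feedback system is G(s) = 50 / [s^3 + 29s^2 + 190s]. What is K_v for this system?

Factoring s from the denominator leaves a polynomial with constant term 190, so the system is type 1.
K_v = lim_{s→0} s·G(s) = 50 / 190 = 5/19.

5/19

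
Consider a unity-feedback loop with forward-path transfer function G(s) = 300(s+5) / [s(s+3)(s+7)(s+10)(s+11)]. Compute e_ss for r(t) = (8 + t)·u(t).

The open loop has one pole at the origin → type 1 system. By superposition:
  • 8: tracked with zero error.
  • t: e_ss = 1/K_v with K_v=50/77 → 1.54.
Total e_ss = 1.54.

1.54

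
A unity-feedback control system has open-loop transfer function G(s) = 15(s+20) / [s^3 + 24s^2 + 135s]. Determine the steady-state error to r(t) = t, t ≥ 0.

The denominator has no term below 135s — 1 pole at s=0, type 1.
K_v = lim_{s→0} s·G(s) = 15·20 / 135 = 20/9.
e_ss = 1/K_v = 1/(20/9) = 0.45.

0.45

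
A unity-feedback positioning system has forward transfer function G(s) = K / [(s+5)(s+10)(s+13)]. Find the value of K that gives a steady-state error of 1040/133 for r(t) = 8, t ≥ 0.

No free integrators in G(s): this is a type 0 system.
K_p = lim_{s→0} G(s) = K / (5·10·13) = (1/650)·K.
e_ss = 8/(1 + K_p) = 1040/133 ⇒ 1 + (1/650)·K = 133/130 ⇒ K = 15.

15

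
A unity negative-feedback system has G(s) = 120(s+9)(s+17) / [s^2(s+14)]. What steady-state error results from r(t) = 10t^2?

Two free integrators in G(s): this is a type 2 system.
K_a = lim_{s→0} s^2·G(s) = 120·9·17 / (14) = 9180/7.
r(t) = 10t^2 gives R(s) = 20/s^3.
e_ss = 20/K_a = 20/(9180/7) = 7/459.

7/459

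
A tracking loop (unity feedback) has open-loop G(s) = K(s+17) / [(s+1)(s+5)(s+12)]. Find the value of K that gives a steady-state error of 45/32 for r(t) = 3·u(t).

4

No free integrators in G(s): this is a type 0 system.
K_p = lim_{s→0} G(s) = K·17 / (1·5·12) = (17/60)·K.
e_ss = 3/(1 + K_p) = 45/32 ⇒ 1 + (17/60)·K = 32/15 ⇒ K = 4.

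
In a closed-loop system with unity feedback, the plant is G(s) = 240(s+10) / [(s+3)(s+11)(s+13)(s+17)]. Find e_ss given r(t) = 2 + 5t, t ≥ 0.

The open loop has no poles at the origin → type 0 system. Treating each term separately:
  • 2: e_ss = 2/(1+K_p) with K_p=800/2431 → 4862/3231.
  • 5t: a type-0 system cannot track it, e_ss → ∞.
The unbounded component dominates.

infinity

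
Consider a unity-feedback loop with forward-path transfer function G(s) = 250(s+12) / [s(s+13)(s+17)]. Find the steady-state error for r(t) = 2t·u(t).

System type = 1 (one pole at s=0).
K_v = lim_{s→0} s·G(s) = 250·12 / (13·17) = 3000/221.
e_ss = 2/K_v = 2/(3000/221) = 221/1500.

221/1500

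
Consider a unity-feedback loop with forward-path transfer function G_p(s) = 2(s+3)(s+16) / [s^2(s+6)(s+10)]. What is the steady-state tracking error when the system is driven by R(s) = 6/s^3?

System type = 2 (two poles at s=0).
K_a = lim_{s→0} s^2·G_p(s) = 2·3·16 / (6·10) = 1.6.
r(t) = 3t^2 gives R(s) = 6/s^3.
e_ss = 6/K_a = 6/1.6 = 3.75.

3.75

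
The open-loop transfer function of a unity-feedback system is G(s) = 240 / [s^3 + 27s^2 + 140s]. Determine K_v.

Lowest-order denominator term is 140s, so the open loop has 1 pole at the origin → type 1 system.
K_v = lim_{s→0} s·G(s) = 240 / 140 = 12/7.

12/7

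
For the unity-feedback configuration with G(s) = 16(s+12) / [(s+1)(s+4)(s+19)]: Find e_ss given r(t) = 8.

152/67

System type = 0 (no poles at s=0).
K_p = lim_{s→0} G(s) = 16·12 / (1·4·19) = 48/19.
e_ss = 8/(1 + K_p) = 8/(67/19) = 152/67.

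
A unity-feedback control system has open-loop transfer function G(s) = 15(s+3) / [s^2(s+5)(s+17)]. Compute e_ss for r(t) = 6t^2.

68/3

The open loop has two poles at the origin → type 2 system.
K_a = lim_{s→0} s^2·G(s) = 15·3 / (5·17) = 9/17.
r(t) = 6t^2 gives R(s) = 12/s^3.
e_ss = 12/K_a = 12/(9/17) = 68/3.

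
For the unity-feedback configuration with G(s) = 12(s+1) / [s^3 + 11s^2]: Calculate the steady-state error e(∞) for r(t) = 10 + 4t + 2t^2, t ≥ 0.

Lowest-order denominator term is 11s^2, so the open loop has 2 poles at the origin → type 2 system. Treating each term separately:
  • 10: tracked with zero error.
  • 4t: tracked with zero error.
  • 2t^2: e_ss = 4/K_a with K_a=12/11 → 11/3.
Total e_ss = 11/3.

11/3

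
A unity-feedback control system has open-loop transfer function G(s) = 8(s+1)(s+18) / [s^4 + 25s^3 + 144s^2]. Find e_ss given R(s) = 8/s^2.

0

The denominator has no term below 144s^2 — 2 poles at s=0, type 2.
A type-2 system has K_v = ∞, so it tracks a ramp input with zero steady-state error.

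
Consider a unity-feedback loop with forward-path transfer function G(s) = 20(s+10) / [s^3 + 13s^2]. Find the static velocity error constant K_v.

infinity

K_v = lim_{s→0} s·G(s); with 2 poles at the origin the limit diverges, so K_v = ∞.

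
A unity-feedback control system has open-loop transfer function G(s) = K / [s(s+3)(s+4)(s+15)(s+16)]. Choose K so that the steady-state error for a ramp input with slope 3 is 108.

80

The open loop has one pole at the origin → type 1 system.
K_v = lim_{s→0} s·G(s) = K / (3·4·15·16) = (1/2880)·K.
e_ss = 3/K_v = 108 ⇒ K_v = 1/36 ⇒ K = (1/36)/(1/2880) = 80.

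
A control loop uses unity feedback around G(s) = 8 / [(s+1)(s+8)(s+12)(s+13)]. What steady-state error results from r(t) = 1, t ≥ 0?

The open loop has no poles at the origin → type 0 system.
K_p = lim_{s→0} G(s) = 8 / (1·8·12·13) = 1/156.
e_ss = 1/(1 + K_p) = 1/(157/156) = 156/157.

156/157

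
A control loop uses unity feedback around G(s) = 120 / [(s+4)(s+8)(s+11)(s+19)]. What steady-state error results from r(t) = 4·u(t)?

The open loop has no poles at the origin → type 0 system.
K_p = lim_{s→0} G(s) = 120 / (4·8·11·19) = 15/836.
e_ss = 4/(1 + K_p) = 4/(851/836) = 3344/851.

3344/851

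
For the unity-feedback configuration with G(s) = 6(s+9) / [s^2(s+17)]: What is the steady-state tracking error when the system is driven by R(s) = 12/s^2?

System type = 2 (two poles at s=0).
A type-2 system has K_v = ∞, so it tracks a ramp input with zero steady-state error.

0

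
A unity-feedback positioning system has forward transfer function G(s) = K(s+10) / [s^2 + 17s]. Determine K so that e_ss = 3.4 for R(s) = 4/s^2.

2

Factoring s from the denominator leaves a polynomial with constant term 17, so the system is type 1.
K_v = lim_{s→0} s·G(s) = K·10 / 17 = (10/17)·K.
e_ss = 4/K_v = 3.4 ⇒ K_v = 20/17 ⇒ K = (20/17)/(10/17) = 2.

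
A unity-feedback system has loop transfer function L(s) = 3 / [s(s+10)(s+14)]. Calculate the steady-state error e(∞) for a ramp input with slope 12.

L(s) has one factor of s in the denominator, so the system is type 1.
K_v = lim_{s→0} s·L(s) = 3 / (10·14) = 3/140.
e_ss = 12/K_v = 12/(3/140) = 560.

560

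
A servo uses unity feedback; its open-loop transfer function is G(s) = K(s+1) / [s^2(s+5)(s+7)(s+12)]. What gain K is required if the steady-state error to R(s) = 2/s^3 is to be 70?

The open loop has two poles at the origin → type 2 system.
K_a = lim_{s→0} s^2·G(s) = K·1 / (5·7·12) = (1/420)·K.
e_ss = 2/K_a = 70 ⇒ K_a = 1/35 ⇒ K = (1/35)/(1/420) = 12.

12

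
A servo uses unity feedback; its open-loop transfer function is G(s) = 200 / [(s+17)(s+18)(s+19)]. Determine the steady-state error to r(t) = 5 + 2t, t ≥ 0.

System type = 0 (no poles at s=0). Taking each input component in turn:
  • 5: e_ss = 5/(1+K_p) with K_p=100/2907 → 14535/3007.
  • 2t: a type-0 system cannot track it, e_ss → ∞.
The unbounded component dominates.

infinity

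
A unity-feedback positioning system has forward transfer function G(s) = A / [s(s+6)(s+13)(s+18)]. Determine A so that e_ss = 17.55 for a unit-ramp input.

80

The open loop has one pole at the origin → type 1 system.
K_v = lim_{s→0} s·G(s) = A / (6·13·18) = (1/1404)·A.
e_ss = 1/K_v = 17.55 ⇒ K_v = 20/351 ⇒ A = (20/351)/(1/1404) = 80.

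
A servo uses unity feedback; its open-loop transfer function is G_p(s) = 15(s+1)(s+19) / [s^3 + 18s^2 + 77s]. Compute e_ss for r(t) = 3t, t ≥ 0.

Factoring s from the denominator leaves a polynomial with constant term 77, so the system is type 1.
K_v = lim_{s→0} s·G_p(s) = 15·1·19 / 77 = 285/77.
e_ss = 3/K_v = 3/(285/77) = 77/95.

77/95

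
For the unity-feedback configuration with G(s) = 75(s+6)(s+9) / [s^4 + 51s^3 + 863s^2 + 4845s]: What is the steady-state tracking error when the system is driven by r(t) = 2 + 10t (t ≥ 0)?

323/27

Factoring s from the denominator leaves a polynomial with constant term 4845, so the system is type 1. By superposition:
  • 2: tracked with zero error.
  • 10t: e_ss = 10/K_v with K_v=270/323 → 323/27.
Total e_ss = 323/27.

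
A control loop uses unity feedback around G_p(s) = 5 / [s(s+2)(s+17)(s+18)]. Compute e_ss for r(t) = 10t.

1224

G_p(s) has one factor of s in the denominator, so the system is type 1.
K_v = lim_{s→0} s·G_p(s) = 5 / (2·17·18) = 5/612.
e_ss = 10/K_v = 10/(5/612) = 1224.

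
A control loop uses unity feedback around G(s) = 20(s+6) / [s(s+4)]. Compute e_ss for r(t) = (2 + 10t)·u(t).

System type = 1 (one pole at s=0). By superposition:
  • 2: tracked with zero error.
  • 10t: e_ss = 10/K_v with K_v=30 → 1/3.
Total e_ss = 1/3.

1/3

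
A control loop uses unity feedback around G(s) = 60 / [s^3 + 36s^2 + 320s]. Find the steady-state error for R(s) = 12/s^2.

Lowest-order denominator term is 320s, so the open loop has 1 pole at the origin → type 1 system.
K_v = lim_{s→0} s·G(s) = 60 / 320 = 0.1875.
e_ss = 12/K_v = 12/0.1875 = 64.

64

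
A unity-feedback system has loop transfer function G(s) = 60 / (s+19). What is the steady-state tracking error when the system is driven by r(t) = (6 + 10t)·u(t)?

The open loop has no poles at the origin → type 0 system. Treating each term separately:
  • 6: e_ss = 6/(1+K_p) with K_p=60/19 → 114/79.
  • 10t: a type-0 system cannot track it, e_ss → ∞.
The unbounded component dominates.

infinity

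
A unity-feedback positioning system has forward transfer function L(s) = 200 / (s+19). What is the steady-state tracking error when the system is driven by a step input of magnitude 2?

38/219

No free integrators in L(s): this is a type 0 system.
K_p = lim_{s→0} L(s) = 200 / (19) = 200/19.
e_ss = 2/(1 + K_p) = 2/(219/19) = 38/219.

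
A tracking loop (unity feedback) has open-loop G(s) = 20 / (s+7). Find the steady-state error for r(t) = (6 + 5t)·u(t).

infinity

System type = 0 (no poles at s=0). Treating each term separately:
  • 6: e_ss = 6/(1+K_p) with K_p=20/7 → 14/9.
  • 5t: a type-0 system cannot track it, e_ss → ∞.
The unbounded component dominates.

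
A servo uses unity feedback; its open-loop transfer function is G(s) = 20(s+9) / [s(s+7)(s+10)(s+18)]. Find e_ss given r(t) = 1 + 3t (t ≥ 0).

The open loop has one pole at the origin → type 1 system. Taking each input component in turn:
  • 1: tracked with zero error.
  • 3t: e_ss = 3/K_v with K_v=1/7 → 21.
Total e_ss = 21.

21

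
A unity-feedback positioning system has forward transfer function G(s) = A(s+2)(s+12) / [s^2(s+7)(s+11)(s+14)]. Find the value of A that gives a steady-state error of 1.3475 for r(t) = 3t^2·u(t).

200

Two free integrators in G(s): this is a type 2 system.
K_a = lim_{s→0} s^2·G(s) = A·2·12 / (7·11·14) = (12/539)·A.
e_ss = 6/K_a = 1.3475 ⇒ K_a = 2400/539 ⇒ A = (2400/539)/(12/539) = 200.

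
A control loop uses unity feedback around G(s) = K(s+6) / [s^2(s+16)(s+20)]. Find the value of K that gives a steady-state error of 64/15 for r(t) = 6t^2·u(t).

150

Two free integrators in G(s): this is a type 2 system.
K_a = lim_{s→0} s^2·G(s) = K·6 / (16·20) = (3/160)·K.
e_ss = 12/K_a = 64/15 ⇒ K_a = 2.8125 ⇒ K = 2.8125/(3/160) = 150.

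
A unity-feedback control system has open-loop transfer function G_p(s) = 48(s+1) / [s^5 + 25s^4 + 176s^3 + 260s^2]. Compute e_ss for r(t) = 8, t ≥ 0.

The denominator has no term below 260s^2 — 2 poles at s=0, type 2.
A type-2 system has K_p = ∞, so it tracks a step input with zero steady-state error.

0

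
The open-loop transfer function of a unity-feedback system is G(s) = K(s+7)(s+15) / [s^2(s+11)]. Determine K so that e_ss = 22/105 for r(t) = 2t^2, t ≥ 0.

2

Two free integrators in G(s): this is a type 2 system.
K_a = lim_{s→0} s^2·G(s) = K·7·15 / (11) = (105/11)·K.
e_ss = 4/K_a = 22/105 ⇒ K_a = 210/11 ⇒ K = (210/11)/(105/11) = 2.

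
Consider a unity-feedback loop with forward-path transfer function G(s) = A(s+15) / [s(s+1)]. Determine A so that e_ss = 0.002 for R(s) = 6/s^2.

200

G(s) has one factor of s in the denominator, so the system is type 1.
K_v = lim_{s→0} s·G(s) = A·15 / (1) = 15·A.
e_ss = 6/K_v = 0.002 ⇒ K_v = 3000 ⇒ A = 3000/15 = 200.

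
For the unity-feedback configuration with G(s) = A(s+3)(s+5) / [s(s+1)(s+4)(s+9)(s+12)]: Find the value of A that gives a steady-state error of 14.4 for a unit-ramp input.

The open loop has one pole at the origin → type 1 system.
K_v = lim_{s→0} s·G(s) = A·3·5 / (1·4·9·12) = (5/144)·A.
e_ss = 1/K_v = 14.4 ⇒ K_v = 5/72 ⇒ A = (5/72)/(5/144) = 2.

2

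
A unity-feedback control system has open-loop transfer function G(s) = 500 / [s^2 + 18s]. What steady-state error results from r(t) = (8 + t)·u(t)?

Factoring s from the denominator leaves a polynomial with constant term 18, so the system is type 1. By superposition:
  • 8: tracked with zero error.
  • t: e_ss = 1/K_v with K_v=250/9 → 0.036.
Total e_ss = 0.036.

0.036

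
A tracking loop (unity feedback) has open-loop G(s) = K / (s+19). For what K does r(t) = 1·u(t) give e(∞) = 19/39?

20

No free integrators in G(s): this is a type 0 system.
K_p = lim_{s→0} G(s) = K / (19) = (1/19)·K.
e_ss = 1/(1 + K_p) = 19/39 ⇒ 1 + (1/19)·K = 39/19 ⇒ K = 20.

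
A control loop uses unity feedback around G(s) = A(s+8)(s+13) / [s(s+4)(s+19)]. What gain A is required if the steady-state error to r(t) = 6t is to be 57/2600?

One free integrator in G(s): this is a type 1 system.
K_v = lim_{s→0} s·G(s) = A·8·13 / (4·19) = (26/19)·A.
e_ss = 6/K_v = 57/2600 ⇒ K_v = 5200/19 ⇒ A = (5200/19)/(26/19) = 200.

200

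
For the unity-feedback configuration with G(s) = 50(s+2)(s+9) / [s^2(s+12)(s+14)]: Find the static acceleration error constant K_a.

The open loop has two poles at the origin → type 2 system.
K_a = lim_{s→0} s^2·G(s) = 50·2·9 / (12·14) = 75/14.

75/14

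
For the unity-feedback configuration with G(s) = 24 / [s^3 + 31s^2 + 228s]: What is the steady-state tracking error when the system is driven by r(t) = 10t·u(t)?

95

Lowest-order denominator term is 228s, so the open loop has 1 pole at the origin → type 1 system.
K_v = lim_{s→0} s·G(s) = 24 / 228 = 2/19.
e_ss = 10/K_v = 10/(2/19) = 95.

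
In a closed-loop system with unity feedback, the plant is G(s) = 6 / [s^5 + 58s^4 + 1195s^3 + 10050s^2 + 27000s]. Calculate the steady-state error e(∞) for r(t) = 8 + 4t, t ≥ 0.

Factoring s from the denominator leaves a polynomial with constant term 27000, so the system is type 1. Taking each input component in turn:
  • 8: tracked with zero error.
  • 4t: e_ss = 4/K_v with K_v=1/4500 → 18000.
Total e_ss = 18000.

18000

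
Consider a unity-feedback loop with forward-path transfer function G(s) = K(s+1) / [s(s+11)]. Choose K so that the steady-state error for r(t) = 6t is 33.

The open loop has one pole at the origin → type 1 system.
K_v = lim_{s→0} s·G(s) = K·1 / (11) = (1/11)·K.
e_ss = 6/K_v = 33 ⇒ K_v = 2/11 ⇒ K = (2/11)/(1/11) = 2.

2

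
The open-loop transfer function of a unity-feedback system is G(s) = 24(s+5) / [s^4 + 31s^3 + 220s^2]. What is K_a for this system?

Factoring s^2 from the denominator leaves a polynomial with constant term 220, so the system is type 2.
K_a = lim_{s→0} s^2·G(s) = 24·5 / 220 = 6/11.

6/11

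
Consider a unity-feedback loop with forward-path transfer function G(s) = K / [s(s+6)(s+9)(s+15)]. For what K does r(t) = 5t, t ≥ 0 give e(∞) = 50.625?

System type = 1 (one pole at s=0).
K_v = lim_{s→0} s·G(s) = K / (6·9·15) = (1/810)·K.
e_ss = 5/K_v = 50.625 ⇒ K_v = 8/81 ⇒ K = (8/81)/(1/810) = 80.

80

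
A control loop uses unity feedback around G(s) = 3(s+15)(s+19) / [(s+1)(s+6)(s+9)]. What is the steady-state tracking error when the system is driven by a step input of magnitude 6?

36/101

The open loop has no poles at the origin → type 0 system.
K_p = lim_{s→0} G(s) = 3·15·19 / (1·6·9) = 95/6.
e_ss = 6/(1 + K_p) = 6/(101/6) = 36/101.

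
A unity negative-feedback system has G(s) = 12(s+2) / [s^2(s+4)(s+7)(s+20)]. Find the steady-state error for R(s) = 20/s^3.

1400/3

System type = 2 (two poles at s=0).
K_a = lim_{s→0} s^2·G(s) = 12·2 / (4·7·20) = 3/70.
r(t) = 10t^2 gives R(s) = 20/s^3.
e_ss = 20/K_a = 20/(3/70) = 1400/3.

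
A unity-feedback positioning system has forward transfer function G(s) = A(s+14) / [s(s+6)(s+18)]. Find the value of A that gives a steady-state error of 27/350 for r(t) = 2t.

One free integrator in G(s): this is a type 1 system.
K_v = lim_{s→0} s·G(s) = A·14 / (6·18) = (7/54)·A.
e_ss = 2/K_v = 27/350 ⇒ K_v = 700/27 ⇒ A = (700/27)/(7/54) = 200.

200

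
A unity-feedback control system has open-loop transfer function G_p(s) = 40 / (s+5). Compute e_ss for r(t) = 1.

1/9

G_p(s) has no factors of s in the denominator, so the system is type 0.
K_p = lim_{s→0} G_p(s) = 40 / (5) = 8.
e_ss = 1/(1 + K_p) = 1/9.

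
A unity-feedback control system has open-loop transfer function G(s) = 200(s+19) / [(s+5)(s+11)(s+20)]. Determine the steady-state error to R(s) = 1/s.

G(s) has no factors of s in the denominator, so the system is type 0.
K_p = lim_{s→0} G(s) = 200·19 / (5·11·20) = 38/11.
e_ss = 1/(1 + K_p) = 1/(49/11) = 11/49.

11/49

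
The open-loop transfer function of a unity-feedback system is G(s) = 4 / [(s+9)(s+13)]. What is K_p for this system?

4/117

No free integrators in G(s): this is a type 0 system.
K_p = lim_{s→0} G(s) = 4 / (9·13) = 4/117.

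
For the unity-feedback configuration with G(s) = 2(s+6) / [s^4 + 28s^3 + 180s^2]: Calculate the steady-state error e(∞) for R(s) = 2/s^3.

30

Factoring s^2 from the denominator leaves a polynomial with constant term 180, so the system is type 2.
K_a = lim_{s→0} s^2·G(s) = 2·6 / 180 = 1/15.
r(t) = t^2 gives R(s) = 2/s^3.
e_ss = 2/K_a = 2/(1/15) = 30.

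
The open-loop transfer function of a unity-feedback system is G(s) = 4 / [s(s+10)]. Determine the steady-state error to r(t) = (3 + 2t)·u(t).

5

System type = 1 (one pole at s=0). Treating each term separately:
  • 3: tracked with zero error.
  • 2t: e_ss = 2/K_v with K_v=0.4 → 5.
Total e_ss = 5.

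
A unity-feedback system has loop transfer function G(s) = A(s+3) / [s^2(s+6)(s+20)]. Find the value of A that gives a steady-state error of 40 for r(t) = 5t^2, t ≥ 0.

The open loop has two poles at the origin → type 2 system.
K_a = lim_{s→0} s^2·G(s) = A·3 / (6·20) = 0.025·A.
e_ss = 10/K_a = 40 ⇒ K_a = 0.25 ⇒ A = 0.25/0.025 = 10.

10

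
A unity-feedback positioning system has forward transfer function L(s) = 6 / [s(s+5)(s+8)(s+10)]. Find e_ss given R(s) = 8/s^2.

One free integrator in L(s): this is a type 1 system.
K_v = lim_{s→0} s·L(s) = 6 / (5·8·10) = 0.015.
e_ss = 8/K_v = 8/0.015 = 1600/3.

1600/3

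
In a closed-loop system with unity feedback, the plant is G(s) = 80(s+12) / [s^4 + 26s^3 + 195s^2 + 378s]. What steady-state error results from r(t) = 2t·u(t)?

0.7875

The denominator has no term below 378s — 1 pole at s=0, type 1.
K_v = lim_{s→0} s·G(s) = 80·12 / 378 = 160/63.
e_ss = 2/K_v = 2/(160/63) = 0.7875.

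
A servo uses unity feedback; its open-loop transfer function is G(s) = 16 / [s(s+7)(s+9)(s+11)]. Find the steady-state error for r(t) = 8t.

346.5

G(s) has one factor of s in the denominator, so the system is type 1.
K_v = lim_{s→0} s·G(s) = 16 / (7·9·11) = 16/693.
e_ss = 8/K_v = 8/(16/693) = 346.5.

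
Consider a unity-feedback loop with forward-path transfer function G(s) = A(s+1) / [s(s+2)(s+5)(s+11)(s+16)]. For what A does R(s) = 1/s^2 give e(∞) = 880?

G(s) has one factor of s in the denominator, so the system is type 1.
K_v = lim_{s→0} s·G(s) = A·1 / (2·5·11·16) = (1/1760)·A.
e_ss = 1/K_v = 880 ⇒ K_v = 1/880 ⇒ A = (1/880)/(1/1760) = 2.

2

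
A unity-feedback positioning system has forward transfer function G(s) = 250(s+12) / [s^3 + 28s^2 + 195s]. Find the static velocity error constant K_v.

200/13

Lowest-order denominator term is 195s, so the open loop has 1 pole at the origin → type 1 system.
K_v = lim_{s→0} s·G(s) = 250·12 / 195 = 200/13.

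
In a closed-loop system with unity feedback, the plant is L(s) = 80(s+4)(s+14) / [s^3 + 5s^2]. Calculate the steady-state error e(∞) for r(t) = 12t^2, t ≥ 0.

The denominator has no term below 5s^2 — 2 poles at s=0, type 2.
K_a = lim_{s→0} s^2·L(s) = 80·4·14 / 5 = 896.
r(t) = 12t^2 gives R(s) = 24/s^3.
e_ss = 24/K_a = 24/896 = 3/112.

3/112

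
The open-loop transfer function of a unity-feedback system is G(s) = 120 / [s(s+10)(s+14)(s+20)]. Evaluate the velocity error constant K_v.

System type = 1 (one pole at s=0).
K_v = lim_{s→0} s·G(s) = 120 / (10·14·20) = 3/70.

3/70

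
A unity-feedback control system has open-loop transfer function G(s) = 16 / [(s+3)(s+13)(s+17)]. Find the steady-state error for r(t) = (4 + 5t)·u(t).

infinity

System type = 0 (no poles at s=0). By superposition:
  • 4: e_ss = 4/(1+K_p) with K_p=16/663 → 2652/679.
  • 5t: a type-0 system cannot track it, e_ss → ∞.
The unbounded component dominates.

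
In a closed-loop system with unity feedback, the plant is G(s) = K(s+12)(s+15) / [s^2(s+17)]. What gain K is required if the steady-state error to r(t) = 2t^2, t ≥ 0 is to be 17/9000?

Two free integrators in G(s): this is a type 2 system.
K_a = lim_{s→0} s^2·G(s) = K·12·15 / (17) = (180/17)·K.
e_ss = 4/K_a = 17/9000 ⇒ K_a = 36000/17 ⇒ K = (36000/17)/(180/17) = 200.

200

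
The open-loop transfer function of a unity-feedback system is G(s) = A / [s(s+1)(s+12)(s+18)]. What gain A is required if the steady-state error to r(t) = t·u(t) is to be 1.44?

150

G(s) has one factor of s in the denominator, so the system is type 1.
K_v = lim_{s→0} s·G(s) = A / (1·12·18) = (1/216)·A.
e_ss = 1/K_v = 1.44 ⇒ K_v = 25/36 ⇒ A = (25/36)/(1/216) = 150.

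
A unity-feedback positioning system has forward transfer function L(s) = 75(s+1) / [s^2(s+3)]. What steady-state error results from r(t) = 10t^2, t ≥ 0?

0.8

Two free integrators in L(s): this is a type 2 system.
K_a = lim_{s→0} s^2·L(s) = 75·1 / (3) = 25.
r(t) = 10t^2 gives R(s) = 20/s^3.
e_ss = 20/K_a = 20/25 = 0.8.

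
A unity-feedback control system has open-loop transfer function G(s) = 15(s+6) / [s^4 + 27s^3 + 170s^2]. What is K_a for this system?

The denominator has no term below 170s^2 — 2 poles at s=0, type 2.
K_a = lim_{s→0} s^2·G(s) = 15·6 / 170 = 9/17.

9/17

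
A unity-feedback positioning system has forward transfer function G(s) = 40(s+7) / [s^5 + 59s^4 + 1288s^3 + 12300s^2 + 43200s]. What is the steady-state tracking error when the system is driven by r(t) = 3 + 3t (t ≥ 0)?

The denominator has no term below 43200s — 1 pole at s=0, type 1. Treating each term separately:
  • 3: tracked with zero error.
  • 3t: e_ss = 3/K_v with K_v=7/1080 → 3240/7.
Total e_ss = 3240/7.

3240/7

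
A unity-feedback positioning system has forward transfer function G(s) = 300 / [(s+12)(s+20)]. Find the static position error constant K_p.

1.25

The open loop has no poles at the origin → type 0 system.
K_p = lim_{s→0} G(s) = 300 / (12·20) = 1.25.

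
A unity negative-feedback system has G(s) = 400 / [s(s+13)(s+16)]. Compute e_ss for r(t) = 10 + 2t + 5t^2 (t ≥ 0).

infinity

G(s) has one factor of s in the denominator, so the system is type 1. Treating each term separately:
  • 10: tracked with zero error.
  • 2t: e_ss = 2/K_v with K_v=25/13 → 1.04.
  • 5t^2: a type-1 system cannot track it, e_ss → ∞.
The unbounded component dominates.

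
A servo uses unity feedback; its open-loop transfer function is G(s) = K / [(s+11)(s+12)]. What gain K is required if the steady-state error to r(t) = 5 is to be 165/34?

4

The open loop has no poles at the origin → type 0 system.
K_p = lim_{s→0} G(s) = K / (11·12) = (1/132)·K.
e_ss = 5/(1 + K_p) = 165/34 ⇒ 1 + (1/132)·K = 34/33 ⇒ K = 4.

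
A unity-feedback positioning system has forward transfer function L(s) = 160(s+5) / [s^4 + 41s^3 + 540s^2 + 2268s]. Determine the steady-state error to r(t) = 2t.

The denominator has no term below 2268s — 1 pole at s=0, type 1.
K_v = lim_{s→0} s·L(s) = 160·5 / 2268 = 200/567.
e_ss = 2/K_v = 2/(200/567) = 5.67.

5.67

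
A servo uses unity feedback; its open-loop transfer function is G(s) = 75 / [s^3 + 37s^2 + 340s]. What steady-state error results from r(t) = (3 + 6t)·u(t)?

Lowest-order denominator term is 340s, so the open loop has 1 pole at the origin → type 1 system. By superposition:
  • 3: tracked with zero error.
  • 6t: e_ss = 6/K_v with K_v=15/68 → 27.2.
Total e_ss = 27.2.

27.2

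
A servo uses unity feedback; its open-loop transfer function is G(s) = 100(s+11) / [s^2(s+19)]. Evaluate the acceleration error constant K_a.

System type = 2 (two poles at s=0).
K_a = lim_{s→0} s^2·G(s) = 100·11 / (19) = 1100/19.

1100/19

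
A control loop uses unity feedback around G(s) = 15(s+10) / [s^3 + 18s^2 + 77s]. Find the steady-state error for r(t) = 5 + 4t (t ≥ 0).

Lowest-order denominator term is 77s, so the open loop has 1 pole at the origin → type 1 system. Treating each term separately:
  • 5: tracked with zero error.
  • 4t: e_ss = 4/K_v with K_v=150/77 → 154/75.
Total e_ss = 154/75.

154/75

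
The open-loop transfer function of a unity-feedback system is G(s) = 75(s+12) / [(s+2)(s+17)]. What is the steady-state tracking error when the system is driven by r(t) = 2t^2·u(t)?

The open loop has no poles at the origin → type 0 system.
K_a = lim_{s→0} s^2·G(s) = 0; the steady-state error to this parabolic input grows without bound.

infinity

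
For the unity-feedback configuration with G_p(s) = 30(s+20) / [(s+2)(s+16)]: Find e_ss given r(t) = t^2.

The open loop has no poles at the origin → type 0 system.
K_a = lim_{s→0} s^2·G_p(s) = 0; the steady-state error to this parabolic input grows without bound.

infinity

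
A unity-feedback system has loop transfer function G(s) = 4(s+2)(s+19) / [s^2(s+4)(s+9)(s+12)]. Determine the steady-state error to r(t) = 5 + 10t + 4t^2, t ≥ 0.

The open loop has two poles at the origin → type 2 system. Treating each term separately:
  • 5: tracked with zero error.
  • 10t: tracked with zero error.
  • 4t^2: e_ss = 8/K_a with K_a=19/54 → 432/19.
Total e_ss = 432/19.

432/19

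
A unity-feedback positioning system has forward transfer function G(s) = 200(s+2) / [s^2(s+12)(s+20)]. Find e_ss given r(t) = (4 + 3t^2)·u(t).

3.6

Two free integrators in G(s): this is a type 2 system. Treating each term separately:
  • 4: tracked with zero error.
  • 3t^2: e_ss = 6/K_a with K_a=5/3 → 3.6.
Total e_ss = 3.6.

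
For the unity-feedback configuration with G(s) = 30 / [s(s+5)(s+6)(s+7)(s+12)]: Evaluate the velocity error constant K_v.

1/84

One free integrator in G(s): this is a type 1 system.
K_v = lim_{s→0} s·G(s) = 30 / (5·6·7·12) = 1/84.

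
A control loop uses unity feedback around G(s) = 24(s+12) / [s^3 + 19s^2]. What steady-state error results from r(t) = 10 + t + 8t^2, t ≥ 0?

Factoring s^2 from the denominator leaves a polynomial with constant term 19, so the system is type 2. By superposition:
  • 10: tracked with zero error.
  • t: tracked with zero error.
  • 8t^2: e_ss = 16/K_a with K_a=288/19 → 19/18.
Total e_ss = 19/18.

19/18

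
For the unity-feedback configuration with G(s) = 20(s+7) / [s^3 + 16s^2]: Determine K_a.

Factoring s^2 from the denominator leaves a polynomial with constant term 16, so the system is type 2.
K_a = lim_{s→0} s^2·G(s) = 20·7 / 16 = 8.75.

8.75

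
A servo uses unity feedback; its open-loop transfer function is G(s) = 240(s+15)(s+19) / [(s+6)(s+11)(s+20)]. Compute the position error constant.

No free integrators in G(s): this is a type 0 system.
K_p = lim_{s→0} G(s) = 240·15·19 / (6·11·20) = 570/11.

570/11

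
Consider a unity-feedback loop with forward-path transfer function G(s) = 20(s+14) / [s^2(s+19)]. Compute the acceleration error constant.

The open loop has two poles at the origin → type 2 system.
K_a = lim_{s→0} s^2·G(s) = 20·14 / (19) = 280/19.

280/19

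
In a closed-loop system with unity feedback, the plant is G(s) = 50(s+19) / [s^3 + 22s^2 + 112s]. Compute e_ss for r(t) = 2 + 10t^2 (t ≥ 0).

infinity

Lowest-order denominator term is 112s, so the open loop has 1 pole at the origin → type 1 system. Taking each input component in turn:
  • 2: tracked with zero error.
  • 10t^2: a type-1 system cannot track it, e_ss → ∞.
The unbounded component dominates.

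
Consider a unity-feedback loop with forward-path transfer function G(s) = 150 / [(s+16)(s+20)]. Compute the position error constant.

15/32

No free integrators in G(s): this is a type 0 system.
K_p = lim_{s→0} G(s) = 150 / (16·20) = 15/32.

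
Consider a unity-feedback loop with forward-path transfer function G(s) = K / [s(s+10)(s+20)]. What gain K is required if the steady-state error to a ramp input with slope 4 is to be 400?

2

G(s) has one factor of s in the denominator, so the system is type 1.
K_v = lim_{s→0} s·G(s) = K / (10·20) = 0.005·K.
e_ss = 4/K_v = 400 ⇒ K_v = 0.01 ⇒ K = 0.01/0.005 = 2.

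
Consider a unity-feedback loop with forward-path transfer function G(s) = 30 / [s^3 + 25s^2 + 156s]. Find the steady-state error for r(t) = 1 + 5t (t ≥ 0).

26

Factoring s from the denominator leaves a polynomial with constant term 156, so the system is type 1. Taking each input component in turn:
  • 1: tracked with zero error.
  • 5t: e_ss = 5/K_v with K_v=5/26 → 26.
Total e_ss = 26.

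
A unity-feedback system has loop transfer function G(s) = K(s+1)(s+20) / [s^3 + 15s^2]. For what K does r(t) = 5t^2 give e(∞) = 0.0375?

200

Factoring s^2 from the denominator leaves a polynomial with constant term 15, so the system is type 2.
K_a = lim_{s→0} s^2·G(s) = K·1·20 / 15 = (4/3)·K.
e_ss = 10/K_a = 0.0375 ⇒ K_a = 800/3 ⇒ K = (800/3)/(4/3) = 200.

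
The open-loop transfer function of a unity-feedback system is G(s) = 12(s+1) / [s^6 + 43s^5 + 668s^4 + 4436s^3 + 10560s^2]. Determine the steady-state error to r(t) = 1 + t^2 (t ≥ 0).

Lowest-order denominator term is 10560s^2, so the open loop has 2 poles at the origin → type 2 system. Taking each input component in turn:
  • 1: tracked with zero error.
  • t^2: e_ss = 2/K_a with K_a=1/880 → 1760.
Total e_ss = 1760.

1760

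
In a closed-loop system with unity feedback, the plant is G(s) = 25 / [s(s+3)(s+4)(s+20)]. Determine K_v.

G(s) has one factor of s in the denominator, so the system is type 1.
K_v = lim_{s→0} s·G(s) = 25 / (3·4·20) = 5/48.

5/48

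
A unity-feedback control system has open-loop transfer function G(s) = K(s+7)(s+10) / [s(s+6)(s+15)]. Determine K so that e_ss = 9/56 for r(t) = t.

8

G(s) has one factor of s in the denominator, so the system is type 1.
K_v = lim_{s→0} s·G(s) = K·7·10 / (6·15) = (7/9)·K.
e_ss = 1/K_v = 9/56 ⇒ K_v = 56/9 ⇒ K = (56/9)/(7/9) = 8.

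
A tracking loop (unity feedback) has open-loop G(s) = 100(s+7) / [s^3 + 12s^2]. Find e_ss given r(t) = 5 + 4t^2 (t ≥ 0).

24/175

Lowest-order denominator term is 12s^2, so the open loop has 2 poles at the origin → type 2 system. By superposition:
  • 5: tracked with zero error.
  • 4t^2: e_ss = 8/K_a with K_a=175/3 → 24/175.
Total e_ss = 24/175.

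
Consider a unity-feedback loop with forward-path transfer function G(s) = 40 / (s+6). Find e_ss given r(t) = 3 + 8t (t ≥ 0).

infinity

No free integrators in G(s): this is a type 0 system. Taking each input component in turn:
  • 3: e_ss = 3/(1+K_p) with K_p=20/3 → 9/23.
  • 8t: a type-0 system cannot track it, e_ss → ∞.
The unbounded component dominates.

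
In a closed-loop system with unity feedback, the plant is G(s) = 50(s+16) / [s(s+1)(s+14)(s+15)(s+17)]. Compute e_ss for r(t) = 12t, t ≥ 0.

53.55

The open loop has one pole at the origin → type 1 system.
K_v = lim_{s→0} s·G(s) = 50·16 / (1·14·15·17) = 80/357.
e_ss = 12/K_v = 12/(80/357) = 53.55.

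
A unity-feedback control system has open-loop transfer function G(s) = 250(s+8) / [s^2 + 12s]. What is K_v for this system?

500/3

The denominator has no term below 12s — 1 pole at s=0, type 1.
K_v = lim_{s→0} s·G(s) = 250·8 / 12 = 500/3.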